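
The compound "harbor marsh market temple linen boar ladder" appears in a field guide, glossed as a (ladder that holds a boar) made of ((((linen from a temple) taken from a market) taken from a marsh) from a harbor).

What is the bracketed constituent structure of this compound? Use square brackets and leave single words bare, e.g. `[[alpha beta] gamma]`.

[[harbor [marsh [market [temple linen]]]] [boar ladder]]

The outermost head in the paraphrase is "ladder" (specifically "boar ladder"), modified by "harbor marsh market temple linen".
Inside "harbor marsh market temple linen": head "linen" (specifically "marsh market temple linen"), modifier "harbor".
Inside "marsh market temple linen": head "linen" (specifically "market temple linen"), modifier "marsh".
Inside "market temple linen": head "linen" (specifically "temple linen"), modifier "market".
Inside "temple linen": head "linen", modifier "temple".
Inside "boar ladder": head "ladder", modifier "boar".
Putting it together: [[harbor [marsh [market [temple linen]]]] [boar ladder]].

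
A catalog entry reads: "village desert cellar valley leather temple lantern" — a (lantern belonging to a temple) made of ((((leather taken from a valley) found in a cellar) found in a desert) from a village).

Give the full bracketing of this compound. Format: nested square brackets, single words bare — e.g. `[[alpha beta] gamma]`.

[[village [desert [cellar [valley leather]]]] [temple lantern]]

Overall it is a kind of lantern (specifically "temple lantern"); the modifier is "village desert cellar valley leather".
"village desert cellar valley leather" → head "leather" (specifically "desert cellar valley leather"), modifier "village".
"desert cellar valley leather" → head "leather" (specifically "cellar valley leather"), modifier "desert".
"cellar valley leather" → head "leather" (specifically "valley leather"), modifier "cellar".
"valley leather" → head "leather", modifier "valley".
"temple lantern" → head "lantern", modifier "temple".
So the structure is [[village [desert [cellar [valley leather]]]] [temple lantern]].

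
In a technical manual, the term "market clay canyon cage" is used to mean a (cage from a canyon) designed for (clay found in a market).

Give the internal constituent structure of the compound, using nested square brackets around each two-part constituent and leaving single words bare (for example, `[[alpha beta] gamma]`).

Overall it is a kind of cage (specifically "canyon cage"); the modifier is "market clay".
"market clay" → head "clay", modifier "market".
"canyon cage" → head "cage", modifier "canyon".
Assembled: [[market clay] [canyon cage]].

[[market clay] [canyon cage]]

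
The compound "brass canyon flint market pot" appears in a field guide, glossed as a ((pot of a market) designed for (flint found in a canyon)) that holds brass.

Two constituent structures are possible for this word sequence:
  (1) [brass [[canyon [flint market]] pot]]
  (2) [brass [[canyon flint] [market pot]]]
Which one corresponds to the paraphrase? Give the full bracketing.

The paraphrase's head is the "pot" part ("canyon flint market pot"); its modifier is "brass".
That top-level split, carried through the inner groups, gives [brass [[canyon flint] [market pot]]].

[brass [[canyon flint] [market pot]]]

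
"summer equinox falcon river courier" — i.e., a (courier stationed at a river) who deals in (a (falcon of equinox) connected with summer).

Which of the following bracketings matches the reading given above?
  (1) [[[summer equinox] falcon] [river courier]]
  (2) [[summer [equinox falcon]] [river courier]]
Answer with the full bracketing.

The paraphrase's head is the "courier" part ("river courier"); its modifier is "summer equinox falcon".
That top-level split, carried through the inner groups, gives [[summer [equinox falcon]] [river courier]].

[[summer [equinox falcon]] [river courier]]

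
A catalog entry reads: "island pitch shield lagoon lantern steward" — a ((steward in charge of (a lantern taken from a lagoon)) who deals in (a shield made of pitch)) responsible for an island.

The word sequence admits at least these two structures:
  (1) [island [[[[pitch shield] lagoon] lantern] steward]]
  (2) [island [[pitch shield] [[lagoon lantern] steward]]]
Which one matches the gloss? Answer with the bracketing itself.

[island [[pitch shield] [[lagoon lantern] steward]]]

The paraphrase's head is the "steward" part ("pitch shield lagoon lantern steward"); its modifier is "island".
That top-level split, carried through the inner groups, gives [island [[pitch shield] [[lagoon lantern] steward]]].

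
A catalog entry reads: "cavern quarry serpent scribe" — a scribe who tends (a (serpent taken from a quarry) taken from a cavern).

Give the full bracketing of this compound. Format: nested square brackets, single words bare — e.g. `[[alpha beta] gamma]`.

[[cavern [quarry serpent]] scribe]

Overall it is a kind of scribe; the modifier is "cavern quarry serpent".
Inside "cavern quarry serpent": head "serpent" (specifically "quarry serpent"), modifier "cavern".
Inside "quarry serpent": head "serpent", modifier "quarry".
Assembled: [[cavern [quarry serpent]] scribe].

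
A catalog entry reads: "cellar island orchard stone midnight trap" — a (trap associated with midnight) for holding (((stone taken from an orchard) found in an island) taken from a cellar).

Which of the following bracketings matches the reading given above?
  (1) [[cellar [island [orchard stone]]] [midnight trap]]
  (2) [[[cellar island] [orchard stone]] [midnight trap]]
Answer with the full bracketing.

[[cellar [island [orchard stone]]] [midnight trap]]

The paraphrase's head is the "trap" part ("midnight trap"); its modifier is "cellar island orchard stone".
That top-level split, carried through the inner groups, gives [[cellar [island [orchard stone]]] [midnight trap]].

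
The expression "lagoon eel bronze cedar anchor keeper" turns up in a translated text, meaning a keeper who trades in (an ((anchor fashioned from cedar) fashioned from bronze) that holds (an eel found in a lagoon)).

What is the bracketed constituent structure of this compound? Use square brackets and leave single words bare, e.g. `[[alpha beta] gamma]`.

[[[lagoon eel] [bronze [cedar anchor]]] keeper]

Whole compound: head "keeper", modifier "lagoon eel bronze cedar anchor".
"lagoon eel bronze cedar anchor" → head "anchor" (specifically "bronze cedar anchor"), modifier "lagoon eel".
"lagoon eel" → head "eel", modifier "lagoon".
"bronze cedar anchor" → head "anchor" (specifically "cedar anchor"), modifier "bronze".
"cedar anchor" → head "anchor", modifier "cedar".
Putting it together: [[[lagoon eel] [bronze [cedar anchor]]] keeper].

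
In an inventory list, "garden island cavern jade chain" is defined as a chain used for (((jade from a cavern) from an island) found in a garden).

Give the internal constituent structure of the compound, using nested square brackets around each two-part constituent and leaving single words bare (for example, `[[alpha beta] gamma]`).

Overall it is a kind of chain; the modifier is "garden island cavern jade".
Within "garden island cavern jade", the head is "jade" (specifically "island cavern jade") and the modifier is "garden".
Within "island cavern jade", the head is "jade" (specifically "cavern jade") and the modifier is "island".
Within "cavern jade", the head is "jade" and the modifier is "cavern".
Putting it together: [[garden [island [cavern jade]]] chain].

[[garden [island [cavern jade]]] chain]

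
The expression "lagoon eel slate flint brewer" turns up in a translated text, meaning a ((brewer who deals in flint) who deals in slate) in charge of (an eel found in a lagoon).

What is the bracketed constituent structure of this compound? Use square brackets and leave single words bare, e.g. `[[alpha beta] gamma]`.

The outermost head in the paraphrase is "brewer" (specifically "slate flint brewer"), modified by "lagoon eel".
Inside "lagoon eel": head "eel", modifier "lagoon".
Inside "slate flint brewer": head "brewer" (specifically "flint brewer"), modifier "slate".
Inside "flint brewer": head "brewer", modifier "flint".
Assembled: [[lagoon eel] [slate [flint brewer]]].

[[lagoon eel] [slate [flint brewer]]]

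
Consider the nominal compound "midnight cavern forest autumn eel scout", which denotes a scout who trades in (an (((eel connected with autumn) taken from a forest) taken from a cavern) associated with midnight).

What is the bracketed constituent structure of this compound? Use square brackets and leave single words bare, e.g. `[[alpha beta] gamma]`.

Overall it is a kind of scout; the modifier is "midnight cavern forest autumn eel".
Within "midnight cavern forest autumn eel", the head is "eel" (specifically "cavern forest autumn eel") and the modifier is "midnight".
Within "cavern forest autumn eel", the head is "eel" (specifically "forest autumn eel") and the modifier is "cavern".
Within "forest autumn eel", the head is "eel" (specifically "autumn eel") and the modifier is "forest".
Within "autumn eel", the head is "eel" and the modifier is "autumn".
Putting it together: [[midnight [cavern [forest [autumn eel]]]] scout].

[[midnight [cavern [forest [autumn eel]]]] scout]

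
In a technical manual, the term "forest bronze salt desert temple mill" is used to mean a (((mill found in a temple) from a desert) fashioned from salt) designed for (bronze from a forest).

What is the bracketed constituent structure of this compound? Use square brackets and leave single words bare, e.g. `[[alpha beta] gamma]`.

[[forest bronze] [salt [desert [temple mill]]]]

Whole compound: head "mill" (specifically "salt desert temple mill"), modifier "forest bronze".
"forest bronze" → head "bronze", modifier "forest".
"salt desert temple mill" → head "mill" (specifically "desert temple mill"), modifier "salt".
"desert temple mill" → head "mill" (specifically "temple mill"), modifier "desert".
"temple mill" → head "mill", modifier "temple".
Assembled: [[forest bronze] [salt [desert [temple mill]]]].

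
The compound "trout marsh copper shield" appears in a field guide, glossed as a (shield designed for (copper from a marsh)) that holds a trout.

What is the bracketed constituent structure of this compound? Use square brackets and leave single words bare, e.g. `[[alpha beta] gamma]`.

[trout [[marsh copper] shield]]

Whole compound: head "shield" (specifically "marsh copper shield"), modifier "trout".
Within "marsh copper shield", the head is "shield" and the modifier is "marsh copper".
Within "marsh copper", the head is "copper" and the modifier is "marsh".
Assembled: [trout [[marsh copper] shield]].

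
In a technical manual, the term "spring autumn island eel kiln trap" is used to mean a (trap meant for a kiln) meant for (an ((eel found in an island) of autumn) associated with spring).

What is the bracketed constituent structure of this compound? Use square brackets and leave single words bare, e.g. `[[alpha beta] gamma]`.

[[spring [autumn [island eel]]] [kiln trap]]

At the top level: head "trap" (specifically "kiln trap"); modifier "spring autumn island eel".
Inside "spring autumn island eel": head "eel" (specifically "autumn island eel"), modifier "spring".
Inside "autumn island eel": head "eel" (specifically "island eel"), modifier "autumn".
Inside "island eel": head "eel", modifier "island".
Inside "kiln trap": head "trap", modifier "kiln".
Putting it together: [[spring [autumn [island eel]]] [kiln trap]].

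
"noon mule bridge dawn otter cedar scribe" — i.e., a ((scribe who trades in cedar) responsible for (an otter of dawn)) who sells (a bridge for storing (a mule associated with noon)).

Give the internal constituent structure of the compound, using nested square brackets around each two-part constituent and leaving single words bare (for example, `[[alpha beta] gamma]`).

[[[noon mule] bridge] [[dawn otter] [cedar scribe]]]

Overall it is a kind of scribe (specifically "dawn otter cedar scribe"); the modifier is "noon mule bridge".
Inside "noon mule bridge": head "bridge", modifier "noon mule".
Inside "noon mule": head "mule", modifier "noon".
Inside "dawn otter cedar scribe": head "scribe" (specifically "cedar scribe"), modifier "dawn otter".
Inside "dawn otter": head "otter", modifier "dawn".
Inside "cedar scribe": head "scribe", modifier "cedar".
Putting it together: [[[noon mule] bridge] [[dawn otter] [cedar scribe]]].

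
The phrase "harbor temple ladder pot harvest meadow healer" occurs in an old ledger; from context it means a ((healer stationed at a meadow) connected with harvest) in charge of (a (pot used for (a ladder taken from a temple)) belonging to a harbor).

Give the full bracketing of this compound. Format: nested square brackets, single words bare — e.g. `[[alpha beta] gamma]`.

[[harbor [[temple ladder] pot]] [harvest [meadow healer]]]

Whole compound: head "healer" (specifically "harvest meadow healer"), modifier "harbor temple ladder pot".
Within "harbor temple ladder pot", the head is "pot" (specifically "temple ladder pot") and the modifier is "harbor".
Within "temple ladder pot", the head is "pot" and the modifier is "temple ladder".
Within "temple ladder", the head is "ladder" and the modifier is "temple".
Within "harvest meadow healer", the head is "healer" (specifically "meadow healer") and the modifier is "harvest".
Within "meadow healer", the head is "healer" and the modifier is "meadow".
So the structure is [[harbor [[temple ladder] pot]] [harvest [meadow healer]]].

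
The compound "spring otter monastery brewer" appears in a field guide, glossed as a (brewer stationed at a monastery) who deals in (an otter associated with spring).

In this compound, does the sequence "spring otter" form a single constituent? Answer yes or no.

The paraphrase groups the words so that "spring otter" is one unit: it corresponds to a single parenthesized sub-phrase.
The full structure is [[spring otter] [monastery brewer]], in which [spring otter] is a constituent.

yes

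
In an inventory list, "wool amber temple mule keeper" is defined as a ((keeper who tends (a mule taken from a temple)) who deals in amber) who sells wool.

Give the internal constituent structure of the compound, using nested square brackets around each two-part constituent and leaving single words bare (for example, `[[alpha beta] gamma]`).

At the top level: head "keeper" (specifically "amber temple mule keeper"); modifier "wool".
"amber temple mule keeper" → head "keeper" (specifically "temple mule keeper"), modifier "amber".
"temple mule keeper" → head "keeper", modifier "temple mule".
"temple mule" → head "mule", modifier "temple".
Putting it together: [wool [amber [[temple mule] keeper]]].

[wool [amber [[temple mule] keeper]]]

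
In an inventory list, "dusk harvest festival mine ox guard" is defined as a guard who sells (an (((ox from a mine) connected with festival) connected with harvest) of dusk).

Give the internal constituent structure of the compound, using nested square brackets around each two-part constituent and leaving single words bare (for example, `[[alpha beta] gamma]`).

Whole compound: head "guard", modifier "dusk harvest festival mine ox".
Within "dusk harvest festival mine ox", the head is "ox" (specifically "harvest festival mine ox") and the modifier is "dusk".
Within "harvest festival mine ox", the head is "ox" (specifically "festival mine ox") and the modifier is "harvest".
Within "festival mine ox", the head is "ox" (specifically "mine ox") and the modifier is "festival".
Within "mine ox", the head is "ox" and the modifier is "mine".
Putting it together: [[dusk [harvest [festival [mine ox]]]] guard].

[[dusk [harvest [festival [mine ox]]]] guard]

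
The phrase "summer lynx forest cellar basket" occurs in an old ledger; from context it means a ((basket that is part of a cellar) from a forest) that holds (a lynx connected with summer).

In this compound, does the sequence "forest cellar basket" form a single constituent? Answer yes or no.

The paraphrase groups the words so that "forest cellar basket" is one unit: it corresponds to a single parenthesized sub-phrase.
The full structure is [[summer lynx] [forest [cellar basket]]], in which [forest cellar basket] is a constituent.

yes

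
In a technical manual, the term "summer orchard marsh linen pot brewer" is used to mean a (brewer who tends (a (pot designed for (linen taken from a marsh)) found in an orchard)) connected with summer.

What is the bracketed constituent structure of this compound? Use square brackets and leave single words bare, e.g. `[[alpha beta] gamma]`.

[summer [[orchard [[marsh linen] pot]] brewer]]

Overall it is a kind of brewer (specifically "orchard marsh linen pot brewer"); the modifier is "summer".
Inside "orchard marsh linen pot brewer": head "brewer", modifier "orchard marsh linen pot".
Inside "orchard marsh linen pot": head "pot" (specifically "marsh linen pot"), modifier "orchard".
Inside "marsh linen pot": head "pot", modifier "marsh linen".
Inside "marsh linen": head "linen", modifier "marsh".
Assembled: [summer [[orchard [[marsh linen] pot]] brewer]].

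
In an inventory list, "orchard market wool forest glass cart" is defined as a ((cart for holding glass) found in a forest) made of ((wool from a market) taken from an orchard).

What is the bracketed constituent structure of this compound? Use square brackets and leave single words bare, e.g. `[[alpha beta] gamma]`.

Whole compound: head "cart" (specifically "forest glass cart"), modifier "orchard market wool".
"orchard market wool" → head "wool" (specifically "market wool"), modifier "orchard".
"market wool" → head "wool", modifier "market".
"forest glass cart" → head "cart" (specifically "glass cart"), modifier "forest".
"glass cart" → head "cart", modifier "glass".
So the structure is [[orchard [market wool]] [forest [glass cart]]].

[[orchard [market wool]] [forest [glass cart]]]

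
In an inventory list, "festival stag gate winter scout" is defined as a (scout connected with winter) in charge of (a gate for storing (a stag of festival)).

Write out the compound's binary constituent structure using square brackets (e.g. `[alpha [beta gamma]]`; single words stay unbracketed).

[[[festival stag] gate] [winter scout]]

At the top level: head "scout" (specifically "winter scout"); modifier "festival stag gate".
"festival stag gate" → head "gate", modifier "festival stag".
"festival stag" → head "stag", modifier "festival".
"winter scout" → head "scout", modifier "winter".
Assembled: [[[festival stag] gate] [winter scout]].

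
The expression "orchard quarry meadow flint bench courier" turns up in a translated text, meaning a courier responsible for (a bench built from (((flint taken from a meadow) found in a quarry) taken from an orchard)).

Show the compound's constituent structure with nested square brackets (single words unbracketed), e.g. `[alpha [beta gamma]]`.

At the top level: head "courier"; modifier "orchard quarry meadow flint bench".
"orchard quarry meadow flint bench" → head "bench", modifier "orchard quarry meadow flint".
"orchard quarry meadow flint" → head "flint" (specifically "quarry meadow flint"), modifier "orchard".
"quarry meadow flint" → head "flint" (specifically "meadow flint"), modifier "quarry".
"meadow flint" → head "flint", modifier "meadow".
Putting it together: [[[orchard [quarry [meadow flint]]] bench] courier].

[[[orchard [quarry [meadow flint]]] bench] courier]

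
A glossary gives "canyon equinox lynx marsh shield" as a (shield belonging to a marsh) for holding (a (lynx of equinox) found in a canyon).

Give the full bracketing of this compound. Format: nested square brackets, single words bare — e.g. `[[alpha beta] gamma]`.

[[canyon [equinox lynx]] [marsh shield]]

Overall it is a kind of shield (specifically "marsh shield"); the modifier is "canyon equinox lynx".
Within "canyon equinox lynx", the head is "lynx" (specifically "equinox lynx") and the modifier is "canyon".
Within "equinox lynx", the head is "lynx" and the modifier is "equinox".
Within "marsh shield", the head is "shield" and the modifier is "marsh".
Putting it together: [[canyon [equinox lynx]] [marsh shield]].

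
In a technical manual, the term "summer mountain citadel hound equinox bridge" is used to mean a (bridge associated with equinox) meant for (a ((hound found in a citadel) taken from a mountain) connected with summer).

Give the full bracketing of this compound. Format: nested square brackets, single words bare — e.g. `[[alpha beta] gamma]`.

At the top level: head "bridge" (specifically "equinox bridge"); modifier "summer mountain citadel hound".
"summer mountain citadel hound" → head "hound" (specifically "mountain citadel hound"), modifier "summer".
"mountain citadel hound" → head "hound" (specifically "citadel hound"), modifier "mountain".
"citadel hound" → head "hound", modifier "citadel".
"equinox bridge" → head "bridge", modifier "equinox".
Assembled: [[summer [mountain [citadel hound]]] [equinox bridge]].

[[summer [mountain [citadel hound]]] [equinox bridge]]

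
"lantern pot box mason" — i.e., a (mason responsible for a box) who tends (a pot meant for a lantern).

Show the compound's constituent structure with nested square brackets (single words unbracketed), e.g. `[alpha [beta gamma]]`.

[[lantern pot] [box mason]]

At the top level: head "mason" (specifically "box mason"); modifier "lantern pot".
Inside "lantern pot": head "pot", modifier "lantern".
Inside "box mason": head "mason", modifier "box".
So the structure is [[lantern pot] [box mason]].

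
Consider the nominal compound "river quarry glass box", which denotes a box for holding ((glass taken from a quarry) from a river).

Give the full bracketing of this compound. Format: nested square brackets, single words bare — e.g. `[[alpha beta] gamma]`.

The outermost head in the paraphrase is "box", modified by "river quarry glass".
"river quarry glass" → head "glass" (specifically "quarry glass"), modifier "river".
"quarry glass" → head "glass", modifier "quarry".
Assembled: [[river [quarry glass]] box].

[[river [quarry glass]] box]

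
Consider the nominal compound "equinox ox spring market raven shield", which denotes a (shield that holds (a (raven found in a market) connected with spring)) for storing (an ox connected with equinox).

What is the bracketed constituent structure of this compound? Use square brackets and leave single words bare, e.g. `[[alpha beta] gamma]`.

The outermost head in the paraphrase is "shield" (specifically "spring market raven shield"), modified by "equinox ox".
"equinox ox" → head "ox", modifier "equinox".
"spring market raven shield" → head "shield", modifier "spring market raven".
"spring market raven" → head "raven" (specifically "market raven"), modifier "spring".
"market raven" → head "raven", modifier "market".
Assembled: [[equinox ox] [[spring [market raven]] shield]].

[[equinox ox] [[spring [market raven]] shield]]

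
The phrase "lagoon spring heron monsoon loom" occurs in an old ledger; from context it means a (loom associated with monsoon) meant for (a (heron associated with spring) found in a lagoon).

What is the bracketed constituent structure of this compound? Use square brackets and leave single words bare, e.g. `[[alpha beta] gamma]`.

[[lagoon [spring heron]] [monsoon loom]]

The outermost head in the paraphrase is "loom" (specifically "monsoon loom"), modified by "lagoon spring heron".
Inside "lagoon spring heron": head "heron" (specifically "spring heron"), modifier "lagoon".
Inside "spring heron": head "heron", modifier "spring".
Inside "monsoon loom": head "loom", modifier "monsoon".
Assembled: [[lagoon [spring heron]] [monsoon loom]].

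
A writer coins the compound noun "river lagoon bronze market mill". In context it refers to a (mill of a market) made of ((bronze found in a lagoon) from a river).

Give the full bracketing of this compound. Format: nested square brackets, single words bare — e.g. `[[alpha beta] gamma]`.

[[river [lagoon bronze]] [market mill]]

The outermost head in the paraphrase is "mill" (specifically "market mill"), modified by "river lagoon bronze".
"river lagoon bronze" → head "bronze" (specifically "lagoon bronze"), modifier "river".
"lagoon bronze" → head "bronze", modifier "lagoon".
"market mill" → head "mill", modifier "market".
Putting it together: [[river [lagoon bronze]] [market mill]].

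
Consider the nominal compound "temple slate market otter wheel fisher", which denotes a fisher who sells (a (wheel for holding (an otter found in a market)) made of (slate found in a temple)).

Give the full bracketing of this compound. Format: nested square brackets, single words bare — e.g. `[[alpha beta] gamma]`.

[[[temple slate] [[market otter] wheel]] fisher]

At the top level: head "fisher"; modifier "temple slate market otter wheel".
Within "temple slate market otter wheel", the head is "wheel" (specifically "market otter wheel") and the modifier is "temple slate".
Within "temple slate", the head is "slate" and the modifier is "temple".
Within "market otter wheel", the head is "wheel" and the modifier is "market otter".
Within "market otter", the head is "otter" and the modifier is "market".
So the structure is [[[temple slate] [[market otter] wheel]] fisher].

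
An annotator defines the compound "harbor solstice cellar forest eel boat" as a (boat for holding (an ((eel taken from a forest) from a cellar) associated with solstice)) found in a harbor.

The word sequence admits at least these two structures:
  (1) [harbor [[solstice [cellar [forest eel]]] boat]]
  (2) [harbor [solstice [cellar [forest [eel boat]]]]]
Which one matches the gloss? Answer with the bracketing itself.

The paraphrase's head is the "boat" part ("solstice cellar forest eel boat"); its modifier is "harbor".
That top-level split, carried through the inner groups, gives [harbor [[solstice [cellar [forest eel]]] boat]].

[harbor [[solstice [cellar [forest eel]]] boat]]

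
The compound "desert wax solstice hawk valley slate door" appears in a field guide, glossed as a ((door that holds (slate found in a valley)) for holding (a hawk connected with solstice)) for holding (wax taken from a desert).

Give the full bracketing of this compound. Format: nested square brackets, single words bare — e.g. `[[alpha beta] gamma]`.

[[desert wax] [[solstice hawk] [[valley slate] door]]]

Whole compound: head "door" (specifically "solstice hawk valley slate door"), modifier "desert wax".
Inside "desert wax": head "wax", modifier "desert".
Inside "solstice hawk valley slate door": head "door" (specifically "valley slate door"), modifier "solstice hawk".
Inside "solstice hawk": head "hawk", modifier "solstice".
Inside "valley slate door": head "door", modifier "valley slate".
Inside "valley slate": head "slate", modifier "valley".
Putting it together: [[desert wax] [[solstice hawk] [[valley slate] door]]].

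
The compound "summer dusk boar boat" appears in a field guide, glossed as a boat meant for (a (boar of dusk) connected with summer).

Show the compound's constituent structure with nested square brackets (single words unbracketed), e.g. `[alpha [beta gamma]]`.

[[summer [dusk boar]] boat]

At the top level: head "boat"; modifier "summer dusk boar".
"summer dusk boar" → head "boar" (specifically "dusk boar"), modifier "summer".
"dusk boar" → head "boar", modifier "dusk".
So the structure is [[summer [dusk boar]] boat].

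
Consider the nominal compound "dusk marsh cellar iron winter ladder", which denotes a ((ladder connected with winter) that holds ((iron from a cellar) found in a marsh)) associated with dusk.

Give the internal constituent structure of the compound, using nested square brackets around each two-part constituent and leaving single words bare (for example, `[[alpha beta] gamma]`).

Overall it is a kind of ladder (specifically "marsh cellar iron winter ladder"); the modifier is "dusk".
Within "marsh cellar iron winter ladder", the head is "ladder" (specifically "winter ladder") and the modifier is "marsh cellar iron".
Within "marsh cellar iron", the head is "iron" (specifically "cellar iron") and the modifier is "marsh".
Within "cellar iron", the head is "iron" and the modifier is "cellar".
Within "winter ladder", the head is "ladder" and the modifier is "winter".
Putting it together: [dusk [[marsh [cellar iron]] [winter ladder]]].

[dusk [[marsh [cellar iron]] [winter ladder]]]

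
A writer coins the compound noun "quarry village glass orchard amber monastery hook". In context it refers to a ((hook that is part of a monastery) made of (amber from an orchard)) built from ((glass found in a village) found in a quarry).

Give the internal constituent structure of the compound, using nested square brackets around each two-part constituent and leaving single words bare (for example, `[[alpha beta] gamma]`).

At the top level: head "hook" (specifically "orchard amber monastery hook"); modifier "quarry village glass".
"quarry village glass" → head "glass" (specifically "village glass"), modifier "quarry".
"village glass" → head "glass", modifier "village".
"orchard amber monastery hook" → head "hook" (specifically "monastery hook"), modifier "orchard amber".
"orchard amber" → head "amber", modifier "orchard".
"monastery hook" → head "hook", modifier "monastery".
Putting it together: [[quarry [village glass]] [[orchard amber] [monastery hook]]].

[[quarry [village glass]] [[orchard amber] [monastery hook]]]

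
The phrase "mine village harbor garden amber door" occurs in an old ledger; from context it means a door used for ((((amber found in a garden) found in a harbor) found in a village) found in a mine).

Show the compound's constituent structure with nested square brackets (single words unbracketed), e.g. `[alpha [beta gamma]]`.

[[mine [village [harbor [garden amber]]]] door]

The outermost head in the paraphrase is "door", modified by "mine village harbor garden amber".
"mine village harbor garden amber" → head "amber" (specifically "village harbor garden amber"), modifier "mine".
"village harbor garden amber" → head "amber" (specifically "harbor garden amber"), modifier "village".
"harbor garden amber" → head "amber" (specifically "garden amber"), modifier "harbor".
"garden amber" → head "amber", modifier "garden".
So the structure is [[mine [village [harbor [garden amber]]]] door].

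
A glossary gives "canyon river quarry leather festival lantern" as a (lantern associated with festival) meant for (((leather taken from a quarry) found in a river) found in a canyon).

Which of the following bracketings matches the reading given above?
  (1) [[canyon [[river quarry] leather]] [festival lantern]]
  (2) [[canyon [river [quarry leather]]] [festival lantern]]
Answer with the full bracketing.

[[canyon [river [quarry leather]]] [festival lantern]]

The paraphrase's head is the "lantern" part ("festival lantern"); its modifier is "canyon river quarry leather".
That top-level split, carried through the inner groups, gives [[canyon [river [quarry leather]]] [festival lantern]].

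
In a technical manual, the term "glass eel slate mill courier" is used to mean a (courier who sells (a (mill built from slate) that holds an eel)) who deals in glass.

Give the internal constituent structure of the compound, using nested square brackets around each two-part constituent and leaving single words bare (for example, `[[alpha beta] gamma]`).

Whole compound: head "courier" (specifically "eel slate mill courier"), modifier "glass".
Inside "eel slate mill courier": head "courier", modifier "eel slate mill".
Inside "eel slate mill": head "mill" (specifically "slate mill"), modifier "eel".
Inside "slate mill": head "mill", modifier "slate".
Putting it together: [glass [[eel [slate mill]] courier]].

[glass [[eel [slate mill]] courier]]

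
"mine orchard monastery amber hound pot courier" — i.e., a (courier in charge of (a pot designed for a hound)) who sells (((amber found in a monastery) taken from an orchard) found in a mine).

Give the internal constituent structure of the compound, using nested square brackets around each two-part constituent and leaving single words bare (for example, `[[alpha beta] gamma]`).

[[mine [orchard [monastery amber]]] [[hound pot] courier]]

At the top level: head "courier" (specifically "hound pot courier"); modifier "mine orchard monastery amber".
Inside "mine orchard monastery amber": head "amber" (specifically "orchard monastery amber"), modifier "mine".
Inside "orchard monastery amber": head "amber" (specifically "monastery amber"), modifier "orchard".
Inside "monastery amber": head "amber", modifier "monastery".
Inside "hound pot courier": head "courier", modifier "hound pot".
Inside "hound pot": head "pot", modifier "hound".
So the structure is [[mine [orchard [monastery amber]]] [[hound pot] courier]].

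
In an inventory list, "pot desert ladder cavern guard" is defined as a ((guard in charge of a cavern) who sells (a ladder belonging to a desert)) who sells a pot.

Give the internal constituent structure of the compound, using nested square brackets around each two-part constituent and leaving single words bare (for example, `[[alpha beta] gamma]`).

[pot [[desert ladder] [cavern guard]]]

The outermost head in the paraphrase is "guard" (specifically "desert ladder cavern guard"), modified by "pot".
Within "desert ladder cavern guard", the head is "guard" (specifically "cavern guard") and the modifier is "desert ladder".
Within "desert ladder", the head is "ladder" and the modifier is "desert".
Within "cavern guard", the head is "guard" and the modifier is "cavern".
Putting it together: [pot [[desert ladder] [cavern guard]]].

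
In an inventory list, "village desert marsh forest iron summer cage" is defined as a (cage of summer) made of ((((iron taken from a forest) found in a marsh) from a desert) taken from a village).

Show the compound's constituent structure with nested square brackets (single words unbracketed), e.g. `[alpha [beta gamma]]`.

[[village [desert [marsh [forest iron]]]] [summer cage]]

At the top level: head "cage" (specifically "summer cage"); modifier "village desert marsh forest iron".
"village desert marsh forest iron" → head "iron" (specifically "desert marsh forest iron"), modifier "village".
"desert marsh forest iron" → head "iron" (specifically "marsh forest iron"), modifier "desert".
"marsh forest iron" → head "iron" (specifically "forest iron"), modifier "marsh".
"forest iron" → head "iron", modifier "forest".
"summer cage" → head "cage", modifier "summer".
So the structure is [[village [desert [marsh [forest iron]]]] [summer cage]].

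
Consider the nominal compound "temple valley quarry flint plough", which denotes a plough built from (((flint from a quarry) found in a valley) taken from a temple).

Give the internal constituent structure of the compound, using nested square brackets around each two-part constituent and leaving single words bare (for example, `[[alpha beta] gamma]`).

[[temple [valley [quarry flint]]] plough]

Overall it is a kind of plough; the modifier is "temple valley quarry flint".
"temple valley quarry flint" → head "flint" (specifically "valley quarry flint"), modifier "temple".
"valley quarry flint" → head "flint" (specifically "quarry flint"), modifier "valley".
"quarry flint" → head "flint", modifier "quarry".
Putting it together: [[temple [valley [quarry flint]]] plough].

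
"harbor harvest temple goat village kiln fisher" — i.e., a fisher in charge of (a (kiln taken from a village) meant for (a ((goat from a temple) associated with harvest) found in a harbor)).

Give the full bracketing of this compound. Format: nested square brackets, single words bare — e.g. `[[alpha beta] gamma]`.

At the top level: head "fisher"; modifier "harbor harvest temple goat village kiln".
Inside "harbor harvest temple goat village kiln": head "kiln" (specifically "village kiln"), modifier "harbor harvest temple goat".
Inside "harbor harvest temple goat": head "goat" (specifically "harvest temple goat"), modifier "harbor".
Inside "harvest temple goat": head "goat" (specifically "temple goat"), modifier "harvest".
Inside "temple goat": head "goat", modifier "temple".
Inside "village kiln": head "kiln", modifier "village".
Putting it together: [[[harbor [harvest [temple goat]]] [village kiln]] fisher].

[[[harbor [harvest [temple goat]]] [village kiln]] fisher]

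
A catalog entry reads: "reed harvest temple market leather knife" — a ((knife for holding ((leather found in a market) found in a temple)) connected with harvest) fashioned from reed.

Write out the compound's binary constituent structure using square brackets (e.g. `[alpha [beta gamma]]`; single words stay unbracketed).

Whole compound: head "knife" (specifically "harvest temple market leather knife"), modifier "reed".
Inside "harvest temple market leather knife": head "knife" (specifically "temple market leather knife"), modifier "harvest".
Inside "temple market leather knife": head "knife", modifier "temple market leather".
Inside "temple market leather": head "leather" (specifically "market leather"), modifier "temple".
Inside "market leather": head "leather", modifier "market".
Assembled: [reed [harvest [[temple [market leather]] knife]]].

[reed [harvest [[temple [market leather]] knife]]]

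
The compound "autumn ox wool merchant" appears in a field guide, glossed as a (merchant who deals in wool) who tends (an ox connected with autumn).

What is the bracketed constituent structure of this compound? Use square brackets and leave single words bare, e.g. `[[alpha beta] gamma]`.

Whole compound: head "merchant" (specifically "wool merchant"), modifier "autumn ox".
Within "autumn ox", the head is "ox" and the modifier is "autumn".
Within "wool merchant", the head is "merchant" and the modifier is "wool".
Putting it together: [[autumn ox] [wool merchant]].

[[autumn ox] [wool merchant]]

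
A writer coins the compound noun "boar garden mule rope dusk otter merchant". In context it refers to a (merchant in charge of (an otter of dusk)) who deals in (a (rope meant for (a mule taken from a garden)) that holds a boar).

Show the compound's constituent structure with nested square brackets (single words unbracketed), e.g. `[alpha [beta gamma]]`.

At the top level: head "merchant" (specifically "dusk otter merchant"); modifier "boar garden mule rope".
Inside "boar garden mule rope": head "rope" (specifically "garden mule rope"), modifier "boar".
Inside "garden mule rope": head "rope", modifier "garden mule".
Inside "garden mule": head "mule", modifier "garden".
Inside "dusk otter merchant": head "merchant", modifier "dusk otter".
Inside "dusk otter": head "otter", modifier "dusk".
So the structure is [[boar [[garden mule] rope]] [[dusk otter] merchant]].

[[boar [[garden mule] rope]] [[dusk otter] merchant]]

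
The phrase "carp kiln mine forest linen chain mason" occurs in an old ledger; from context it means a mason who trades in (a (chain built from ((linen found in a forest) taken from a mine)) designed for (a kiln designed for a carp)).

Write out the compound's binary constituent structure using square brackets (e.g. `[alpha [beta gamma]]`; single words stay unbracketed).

The outermost head in the paraphrase is "mason", modified by "carp kiln mine forest linen chain".
"carp kiln mine forest linen chain" → head "chain" (specifically "mine forest linen chain"), modifier "carp kiln".
"carp kiln" → head "kiln", modifier "carp".
"mine forest linen chain" → head "chain", modifier "mine forest linen".
"mine forest linen" → head "linen" (specifically "forest linen"), modifier "mine".
"forest linen" → head "linen", modifier "forest".
So the structure is [[[carp kiln] [[mine [forest linen]] chain]] mason].

[[[carp kiln] [[mine [forest linen]] chain]] mason]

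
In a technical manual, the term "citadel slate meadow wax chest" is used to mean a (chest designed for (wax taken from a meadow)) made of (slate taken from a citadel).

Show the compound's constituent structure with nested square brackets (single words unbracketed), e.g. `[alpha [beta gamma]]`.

At the top level: head "chest" (specifically "meadow wax chest"); modifier "citadel slate".
Inside "citadel slate": head "slate", modifier "citadel".
Inside "meadow wax chest": head "chest", modifier "meadow wax".
Inside "meadow wax": head "wax", modifier "meadow".
Putting it together: [[citadel slate] [[meadow wax] chest]].

[[citadel slate] [[meadow wax] chest]]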